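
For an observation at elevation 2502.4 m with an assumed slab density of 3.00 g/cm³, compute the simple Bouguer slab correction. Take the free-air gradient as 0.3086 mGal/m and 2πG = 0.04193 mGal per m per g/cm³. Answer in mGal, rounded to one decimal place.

Bouguer slab correction = 0.04193 × 3.00 × 2502.4 = 314.8 mGal

314.8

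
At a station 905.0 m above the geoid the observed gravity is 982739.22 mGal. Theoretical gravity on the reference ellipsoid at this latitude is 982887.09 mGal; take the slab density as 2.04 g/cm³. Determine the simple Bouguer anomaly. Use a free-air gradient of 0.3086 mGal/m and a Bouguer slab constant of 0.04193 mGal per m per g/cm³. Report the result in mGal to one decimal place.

54.0

Free-air correction = 0.3086 × 905.0 = 279.28 mGal
Free-air anomaly = 982739.22 − 982887.09 + (279.28) = 131.41 mGal
Bouguer slab correction = 0.04193 × 2.04 × 905.0 = 77.41 mGal
Simple Bouguer anomaly = 131.41 − (77.41) = 54.00 mGal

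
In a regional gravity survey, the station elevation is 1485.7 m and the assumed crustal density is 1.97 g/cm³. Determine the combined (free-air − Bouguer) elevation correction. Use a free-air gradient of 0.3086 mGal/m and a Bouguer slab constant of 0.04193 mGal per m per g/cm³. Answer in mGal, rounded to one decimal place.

335.8

Combined gradient = 0.3086 − 0.04193 × 1.97 = 0.2259979 mGal/m
Combined elevation correction = 0.2259979 × 1485.7 = 335.8 mGal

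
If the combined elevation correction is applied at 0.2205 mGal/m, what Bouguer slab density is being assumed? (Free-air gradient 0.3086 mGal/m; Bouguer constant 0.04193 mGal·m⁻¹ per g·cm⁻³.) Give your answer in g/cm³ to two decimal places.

2.10

0.2205 = 0.3086 − 0.04193 × ρ
ρ = (0.3086 − 0.2205) / 0.04193 = 2.10 g/cm³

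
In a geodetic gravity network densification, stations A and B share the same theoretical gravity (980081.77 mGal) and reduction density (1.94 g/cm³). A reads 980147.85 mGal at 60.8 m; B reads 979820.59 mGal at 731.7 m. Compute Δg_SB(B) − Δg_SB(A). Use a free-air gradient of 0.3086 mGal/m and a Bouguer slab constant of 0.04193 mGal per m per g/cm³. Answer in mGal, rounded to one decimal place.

Δg_SB(A) = 980147.85 − 980081.77 + 0.3086×60.8 − 0.04193×1.94×60.8 = 79.90 mGal
Δg_SB(B) = 979820.59 − 980081.77 + 0.3086×731.7 − 0.04193×1.94×731.7 = -94.90 mGal
Difference = -94.90 − (79.90) = -174.80 mGal

-174.8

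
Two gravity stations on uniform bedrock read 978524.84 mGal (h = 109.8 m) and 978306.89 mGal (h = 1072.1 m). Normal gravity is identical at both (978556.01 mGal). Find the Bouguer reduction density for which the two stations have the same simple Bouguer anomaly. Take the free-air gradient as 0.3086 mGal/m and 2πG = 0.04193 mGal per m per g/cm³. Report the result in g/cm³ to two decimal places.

1.96

Δg_obs = 978306.89 − 978524.84 = -217.95 mGal over Δh = 1072.1 − 109.8 = 962.3 m
Equal Bouguer anomalies ⇒ Δg_obs + (0.3086 − 0.04193ρ)·Δh = 0
0.3086 − 0.04193ρ = −Δg_obs/Δh = 0.22649
ρ = (0.3086 − 0.22649) / 0.04193 = 1.96 g/cm³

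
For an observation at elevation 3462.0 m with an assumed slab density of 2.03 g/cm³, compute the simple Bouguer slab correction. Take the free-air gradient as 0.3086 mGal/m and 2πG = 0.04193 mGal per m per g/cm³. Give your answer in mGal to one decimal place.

Bouguer slab correction = 0.04193 × 2.03 × 3462.0 = 294.7 mGal

294.7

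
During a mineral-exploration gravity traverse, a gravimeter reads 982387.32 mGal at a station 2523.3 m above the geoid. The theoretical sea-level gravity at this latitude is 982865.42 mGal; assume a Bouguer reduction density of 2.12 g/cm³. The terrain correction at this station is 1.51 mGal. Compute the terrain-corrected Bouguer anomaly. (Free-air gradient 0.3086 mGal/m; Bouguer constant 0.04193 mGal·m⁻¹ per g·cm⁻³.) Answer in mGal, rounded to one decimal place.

77.8

Free-air correction = 0.3086 × 2523.3 = 778.69 mGal
Free-air anomaly = 982387.32 − 982865.42 + (778.69) = 300.59 mGal
Bouguer slab correction = 0.04193 × 2.12 × 2523.3 = 224.30 mGal
Simple Bouguer anomaly = 300.59 − (224.30) = 76.29 mGal
Complete Bouguer anomaly = 76.29 + 1.51 = 77.80 mGal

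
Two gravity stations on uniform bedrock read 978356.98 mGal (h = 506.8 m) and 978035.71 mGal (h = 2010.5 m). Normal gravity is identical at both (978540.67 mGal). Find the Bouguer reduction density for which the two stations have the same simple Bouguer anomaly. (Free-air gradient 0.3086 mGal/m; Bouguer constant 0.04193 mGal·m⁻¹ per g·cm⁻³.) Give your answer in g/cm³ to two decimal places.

Δg_obs = 978035.71 − 978356.98 = -321.27 mGal over Δh = 2010.5 − 506.8 = 1503.7 m
Equal Bouguer anomalies ⇒ Δg_obs + (0.3086 − 0.04193ρ)·Δh = 0
0.3086 − 0.04193ρ = −Δg_obs/Δh = 0.21365
ρ = (0.3086 − 0.21365) / 0.04193 = 2.26 g/cm³

2.26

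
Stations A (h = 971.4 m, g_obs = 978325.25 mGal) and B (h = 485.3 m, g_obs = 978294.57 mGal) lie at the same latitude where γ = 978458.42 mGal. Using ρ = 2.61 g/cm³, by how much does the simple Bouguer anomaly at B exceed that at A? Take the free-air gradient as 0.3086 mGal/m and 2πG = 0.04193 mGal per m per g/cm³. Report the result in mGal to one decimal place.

-127.5

Δg_SB(A) = 978325.25 − 978458.42 + 0.3086×971.4 − 0.04193×2.61×971.4 = 60.30 mGal
Δg_SB(B) = 978294.57 − 978458.42 + 0.3086×485.3 − 0.04193×2.61×485.3 = -67.20 mGal
Difference = -67.20 − (60.30) = -127.50 mGal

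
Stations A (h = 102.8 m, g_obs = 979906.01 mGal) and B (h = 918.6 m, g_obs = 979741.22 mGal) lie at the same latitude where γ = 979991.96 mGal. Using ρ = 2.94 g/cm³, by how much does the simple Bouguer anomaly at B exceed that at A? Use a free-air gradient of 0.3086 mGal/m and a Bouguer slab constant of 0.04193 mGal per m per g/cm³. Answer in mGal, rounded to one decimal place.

-13.6

Δg_SB(A) = 979906.01 − 979991.96 + 0.3086×102.8 − 0.04193×2.94×102.8 = -66.90 mGal
Δg_SB(B) = 979741.22 − 979991.96 + 0.3086×918.6 − 0.04193×2.94×918.6 = -80.50 mGal
Difference = -80.50 − (-66.90) = -13.60 mGal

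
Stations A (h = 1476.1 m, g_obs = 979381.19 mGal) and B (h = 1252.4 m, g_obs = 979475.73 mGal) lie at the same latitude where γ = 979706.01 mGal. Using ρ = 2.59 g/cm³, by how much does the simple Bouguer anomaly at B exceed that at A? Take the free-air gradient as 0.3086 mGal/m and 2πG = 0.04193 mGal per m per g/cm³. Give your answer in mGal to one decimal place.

49.8

Δg_SB(A) = 979381.19 − 979706.01 + 0.3086×1476.1 − 0.04193×2.59×1476.1 = -29.60 mGal
Δg_SB(B) = 979475.73 − 979706.01 + 0.3086×1252.4 − 0.04193×2.59×1252.4 = 20.20 mGal
Difference = 20.20 − (-29.60) = 49.80 mGal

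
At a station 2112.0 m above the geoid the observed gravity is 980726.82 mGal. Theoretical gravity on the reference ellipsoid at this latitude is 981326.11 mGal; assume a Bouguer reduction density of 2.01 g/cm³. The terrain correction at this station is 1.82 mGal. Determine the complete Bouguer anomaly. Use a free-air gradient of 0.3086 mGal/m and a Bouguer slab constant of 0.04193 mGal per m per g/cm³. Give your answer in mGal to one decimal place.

-123.7

Free-air correction = 0.3086 × 2112.0 = 651.76 mGal
Free-air anomaly = 980726.82 − 981326.11 + (651.76) = 52.47 mGal
Bouguer slab correction = 0.04193 × 2.01 × 2112.0 = 178.00 mGal
Simple Bouguer anomaly = 52.47 − (178.00) = -125.53 mGal
Complete Bouguer anomaly = -125.53 + 1.82 = -123.71 mGal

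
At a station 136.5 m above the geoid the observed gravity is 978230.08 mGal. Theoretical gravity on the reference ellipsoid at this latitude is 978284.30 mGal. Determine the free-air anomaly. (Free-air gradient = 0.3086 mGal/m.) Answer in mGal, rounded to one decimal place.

Free-air correction = 0.3086 × 136.5 = 42.12 mGal
Free-air anomaly = 978230.08 − 978284.30 + (42.12) = -12.10 mGal

-12.1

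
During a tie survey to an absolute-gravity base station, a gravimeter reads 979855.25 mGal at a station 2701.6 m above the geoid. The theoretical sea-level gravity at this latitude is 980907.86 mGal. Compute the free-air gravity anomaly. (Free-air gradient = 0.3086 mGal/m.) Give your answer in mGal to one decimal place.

Free-air correction = 0.3086 × 2701.6 = 833.71 mGal
Free-air anomaly = 979855.25 − 980907.86 + (833.71) = -218.90 mGal

-218.9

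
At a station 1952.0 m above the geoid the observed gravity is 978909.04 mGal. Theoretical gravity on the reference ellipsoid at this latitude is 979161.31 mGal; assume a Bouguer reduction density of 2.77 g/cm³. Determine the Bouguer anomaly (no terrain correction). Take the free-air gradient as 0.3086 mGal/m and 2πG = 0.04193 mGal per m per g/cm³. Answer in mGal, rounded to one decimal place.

Free-air correction = 0.3086 × 1952.0 = 602.39 mGal
Free-air anomaly = 978909.04 − 979161.31 + (602.39) = 350.12 mGal
Bouguer slab correction = 0.04193 × 2.77 × 1952.0 = 226.72 mGal
Simple Bouguer anomaly = 350.12 − (226.72) = 123.40 mGal

123.4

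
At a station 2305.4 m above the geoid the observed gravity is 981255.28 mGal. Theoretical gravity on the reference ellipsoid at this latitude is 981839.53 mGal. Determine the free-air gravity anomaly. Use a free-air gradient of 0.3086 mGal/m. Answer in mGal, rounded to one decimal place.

127.2

Free-air correction = 0.3086 × 2305.4 = 711.45 mGal
Free-air anomaly = 981255.28 − 981839.53 + (711.45) = 127.20 mGal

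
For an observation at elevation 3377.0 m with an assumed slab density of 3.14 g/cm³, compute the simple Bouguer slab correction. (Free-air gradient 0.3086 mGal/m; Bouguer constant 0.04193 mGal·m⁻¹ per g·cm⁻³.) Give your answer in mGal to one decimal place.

444.6

Bouguer slab correction = 0.04193 × 3.14 × 3377.0 = 444.6 mGal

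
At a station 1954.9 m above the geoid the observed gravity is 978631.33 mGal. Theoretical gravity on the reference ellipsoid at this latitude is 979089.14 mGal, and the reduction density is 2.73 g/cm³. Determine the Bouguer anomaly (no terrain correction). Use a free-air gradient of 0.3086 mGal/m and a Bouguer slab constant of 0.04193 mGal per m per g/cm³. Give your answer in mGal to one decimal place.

Free-air correction = 0.3086 × 1954.9 = 603.28 mGal
Free-air anomaly = 978631.33 − 979089.14 + (603.28) = 145.47 mGal
Bouguer slab correction = 0.04193 × 2.73 × 1954.9 = 223.78 mGal
Simple Bouguer anomaly = 145.47 − (223.78) = -78.31 mGal

-78.3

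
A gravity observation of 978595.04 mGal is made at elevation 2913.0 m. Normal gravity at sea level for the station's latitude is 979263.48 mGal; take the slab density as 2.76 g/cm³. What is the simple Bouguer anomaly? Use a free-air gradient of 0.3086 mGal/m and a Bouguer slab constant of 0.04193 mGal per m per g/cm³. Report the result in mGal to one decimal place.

-106.6

Free-air correction = 0.3086 × 2913.0 = 898.95 mGal
Free-air anomaly = 978595.04 − 979263.48 + (898.95) = 230.51 mGal
Bouguer slab correction = 0.04193 × 2.76 × 2913.0 = 337.11 mGal
Simple Bouguer anomaly = 230.51 − (337.11) = -106.60 mGal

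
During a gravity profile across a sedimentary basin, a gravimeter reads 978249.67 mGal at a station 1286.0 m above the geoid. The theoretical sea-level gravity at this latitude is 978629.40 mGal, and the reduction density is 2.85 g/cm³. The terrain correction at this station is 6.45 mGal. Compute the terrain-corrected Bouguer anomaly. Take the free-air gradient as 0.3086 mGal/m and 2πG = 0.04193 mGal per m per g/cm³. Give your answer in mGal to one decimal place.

Free-air correction = 0.3086 × 1286.0 = 396.86 mGal
Free-air anomaly = 978249.67 − 978629.40 + (396.86) = 17.13 mGal
Bouguer slab correction = 0.04193 × 2.85 × 1286.0 = 153.68 mGal
Simple Bouguer anomaly = 17.13 − (153.68) = -136.55 mGal
Complete Bouguer anomaly = -136.55 + 6.45 = -130.10 mGal

-130.1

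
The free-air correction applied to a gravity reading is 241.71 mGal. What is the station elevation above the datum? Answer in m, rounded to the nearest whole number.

783

h = 241.71 / 0.3086 = 783.25 m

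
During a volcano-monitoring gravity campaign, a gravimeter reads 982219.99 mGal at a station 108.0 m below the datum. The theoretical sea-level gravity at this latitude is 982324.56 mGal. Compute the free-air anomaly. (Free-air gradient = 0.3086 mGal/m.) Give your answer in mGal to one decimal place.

-137.9

Free-air correction = 0.3086 × -108.0 = -33.33 mGal
Free-air anomaly = 982219.99 − 982324.56 + (-33.33) = -137.90 mGal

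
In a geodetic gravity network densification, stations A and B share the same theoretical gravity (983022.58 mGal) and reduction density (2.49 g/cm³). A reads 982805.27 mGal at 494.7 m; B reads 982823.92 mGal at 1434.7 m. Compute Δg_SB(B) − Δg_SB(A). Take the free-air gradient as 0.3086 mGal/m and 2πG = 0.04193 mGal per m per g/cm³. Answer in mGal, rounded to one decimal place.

210.6

Δg_SB(A) = 982805.27 − 983022.58 + 0.3086×494.7 − 0.04193×2.49×494.7 = -116.30 mGal
Δg_SB(B) = 982823.92 − 983022.58 + 0.3086×1434.7 − 0.04193×2.49×1434.7 = 94.30 mGal
Difference = 94.30 − (-116.30) = 210.60 mGal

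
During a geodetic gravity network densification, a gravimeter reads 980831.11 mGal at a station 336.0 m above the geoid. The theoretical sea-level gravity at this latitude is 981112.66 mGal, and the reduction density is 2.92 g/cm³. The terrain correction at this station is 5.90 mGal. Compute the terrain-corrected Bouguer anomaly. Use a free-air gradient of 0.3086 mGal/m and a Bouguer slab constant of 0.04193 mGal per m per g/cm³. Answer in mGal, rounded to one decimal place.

-213.1

Free-air correction = 0.3086 × 336.0 = 103.69 mGal
Free-air anomaly = 980831.11 − 981112.66 + (103.69) = -177.86 mGal
Bouguer slab correction = 0.04193 × 2.92 × 336.0 = 41.14 mGal
Simple Bouguer anomaly = -177.86 − (41.14) = -219.00 mGal
Complete Bouguer anomaly = -219.00 + 5.90 = -213.10 mGal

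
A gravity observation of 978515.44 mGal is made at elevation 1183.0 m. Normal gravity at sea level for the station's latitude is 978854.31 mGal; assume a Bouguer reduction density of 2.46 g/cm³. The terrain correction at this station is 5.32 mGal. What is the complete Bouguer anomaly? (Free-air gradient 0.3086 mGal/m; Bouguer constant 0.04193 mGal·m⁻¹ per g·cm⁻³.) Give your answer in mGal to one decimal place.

Free-air correction = 0.3086 × 1183.0 = 365.07 mGal
Free-air anomaly = 978515.44 − 978854.31 + (365.07) = 26.20 mGal
Bouguer slab correction = 0.04193 × 2.46 × 1183.0 = 122.02 mGal
Simple Bouguer anomaly = 26.20 − (122.02) = -95.82 mGal
Complete Bouguer anomaly = -95.82 + 5.32 = -90.50 mGal

-90.5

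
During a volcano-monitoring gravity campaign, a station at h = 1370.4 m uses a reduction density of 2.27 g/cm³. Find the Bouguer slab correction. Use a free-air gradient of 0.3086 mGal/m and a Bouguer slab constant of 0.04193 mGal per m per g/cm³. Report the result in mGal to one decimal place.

130.4

Bouguer slab correction = 0.04193 × 2.27 × 1370.4 = 130.4 mGal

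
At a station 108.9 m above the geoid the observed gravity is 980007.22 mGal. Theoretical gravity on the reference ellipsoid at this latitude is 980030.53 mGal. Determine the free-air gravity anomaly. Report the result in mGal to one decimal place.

10.3

Free-air correction = 0.3086 × 108.9 = 33.61 mGal
Free-air anomaly = 980007.22 − 980030.53 + (33.61) = 10.30 mGal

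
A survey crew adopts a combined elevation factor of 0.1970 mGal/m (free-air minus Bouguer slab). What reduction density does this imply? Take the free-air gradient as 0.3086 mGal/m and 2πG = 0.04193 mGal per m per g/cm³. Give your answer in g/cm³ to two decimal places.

2.66

0.1970 = 0.3086 − 0.04193 × ρ
ρ = (0.3086 − 0.1970) / 0.04193 = 2.66 g/cm³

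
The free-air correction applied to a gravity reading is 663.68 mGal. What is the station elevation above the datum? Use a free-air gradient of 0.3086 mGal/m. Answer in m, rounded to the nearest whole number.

h = 663.68 / 0.3086 = 2150.62 m

2151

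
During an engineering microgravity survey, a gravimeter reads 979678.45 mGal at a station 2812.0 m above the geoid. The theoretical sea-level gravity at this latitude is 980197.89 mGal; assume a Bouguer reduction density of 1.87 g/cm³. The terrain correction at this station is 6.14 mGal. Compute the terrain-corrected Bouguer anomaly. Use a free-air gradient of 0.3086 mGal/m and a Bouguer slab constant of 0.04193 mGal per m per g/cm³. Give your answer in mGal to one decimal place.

Free-air correction = 0.3086 × 2812.0 = 867.78 mGal
Free-air anomaly = 979678.45 − 980197.89 + (867.78) = 348.34 mGal
Bouguer slab correction = 0.04193 × 1.87 × 2812.0 = 220.49 mGal
Simple Bouguer anomaly = 348.34 − (220.49) = 127.85 mGal
Complete Bouguer anomaly = 127.85 + 6.14 = 133.99 mGal

134.0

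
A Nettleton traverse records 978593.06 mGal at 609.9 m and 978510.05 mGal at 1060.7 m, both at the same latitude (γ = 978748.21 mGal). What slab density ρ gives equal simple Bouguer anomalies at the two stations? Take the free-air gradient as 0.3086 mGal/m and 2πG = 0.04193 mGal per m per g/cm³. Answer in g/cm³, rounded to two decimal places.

2.97

Δg_obs = 978510.05 − 978593.06 = -83.01 mGal over Δh = 1060.7 − 609.9 = 450.8 m
Equal Bouguer anomalies ⇒ Δg_obs + (0.3086 − 0.04193ρ)·Δh = 0
0.3086 − 0.04193ρ = −Δg_obs/Δh = 0.18414
ρ = (0.3086 − 0.18414) / 0.04193 = 2.97 g/cm³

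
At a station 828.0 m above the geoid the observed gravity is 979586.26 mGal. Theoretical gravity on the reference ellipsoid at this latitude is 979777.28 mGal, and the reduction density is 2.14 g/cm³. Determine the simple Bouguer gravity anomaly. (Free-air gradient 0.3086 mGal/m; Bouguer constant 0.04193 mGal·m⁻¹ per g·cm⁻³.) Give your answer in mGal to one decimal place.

-9.8

Free-air correction = 0.3086 × 828.0 = 255.52 mGal
Free-air anomaly = 979586.26 − 979777.28 + (255.52) = 64.50 mGal
Bouguer slab correction = 0.04193 × 2.14 × 828.0 = 74.30 mGal
Simple Bouguer anomaly = 64.50 − (74.30) = -9.80 mGal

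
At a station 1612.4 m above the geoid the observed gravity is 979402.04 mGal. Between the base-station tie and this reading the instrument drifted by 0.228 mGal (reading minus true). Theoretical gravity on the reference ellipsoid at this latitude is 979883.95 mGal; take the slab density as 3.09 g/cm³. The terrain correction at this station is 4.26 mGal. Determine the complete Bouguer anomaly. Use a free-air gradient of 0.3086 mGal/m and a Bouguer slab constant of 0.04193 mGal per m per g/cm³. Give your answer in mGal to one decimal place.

-189.2

Drift-corrected reading = 979402.04 − (0.228) = 979401.812 mGal
Free-air correction = 0.3086 × 1612.4 = 497.59 mGal
Free-air anomaly = 979401.812 − 979883.95 + (497.59) = 15.452 mGal
Bouguer slab correction = 0.04193 × 3.09 × 1612.4 = 208.91 mGal
Simple Bouguer anomaly = 15.452 − (208.91) = -193.458 mGal
Complete Bouguer anomaly = -193.458 + 4.26 = -189.198 mGal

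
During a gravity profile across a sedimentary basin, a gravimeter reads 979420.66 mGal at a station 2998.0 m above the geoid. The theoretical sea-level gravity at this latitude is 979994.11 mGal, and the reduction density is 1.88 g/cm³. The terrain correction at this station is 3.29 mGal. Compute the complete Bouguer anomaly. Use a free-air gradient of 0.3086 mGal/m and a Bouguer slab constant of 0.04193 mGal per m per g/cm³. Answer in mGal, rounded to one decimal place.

Free-air correction = 0.3086 × 2998.0 = 925.18 mGal
Free-air anomaly = 979420.66 − 979994.11 + (925.18) = 351.73 mGal
Bouguer slab correction = 0.04193 × 1.88 × 2998.0 = 236.33 mGal
Simple Bouguer anomaly = 351.73 − (236.33) = 115.40 mGal
Complete Bouguer anomaly = 115.40 + 3.29 = 118.69 mGal

118.7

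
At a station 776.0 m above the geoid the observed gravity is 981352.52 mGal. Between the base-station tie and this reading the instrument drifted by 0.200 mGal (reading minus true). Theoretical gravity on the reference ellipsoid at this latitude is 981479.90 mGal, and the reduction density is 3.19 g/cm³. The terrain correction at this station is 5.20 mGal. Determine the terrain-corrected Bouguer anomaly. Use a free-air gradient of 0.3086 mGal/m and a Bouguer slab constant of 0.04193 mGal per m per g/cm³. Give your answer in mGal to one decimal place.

Drift-corrected reading = 981352.52 − (0.200) = 981352.320 mGal
Free-air correction = 0.3086 × 776.0 = 239.47 mGal
Free-air anomaly = 981352.320 − 981479.90 + (239.47) = 111.890 mGal
Bouguer slab correction = 0.04193 × 3.19 × 776.0 = 103.80 mGal
Simple Bouguer anomaly = 111.890 − (103.80) = 8.090 mGal
Complete Bouguer anomaly = 8.090 + 5.20 = 13.290 mGal

13.3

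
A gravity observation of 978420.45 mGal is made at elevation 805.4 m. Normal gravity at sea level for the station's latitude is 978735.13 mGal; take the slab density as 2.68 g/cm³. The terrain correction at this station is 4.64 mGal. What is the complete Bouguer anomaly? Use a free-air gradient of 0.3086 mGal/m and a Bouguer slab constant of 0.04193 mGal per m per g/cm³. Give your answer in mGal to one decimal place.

-152.0

Free-air correction = 0.3086 × 805.4 = 248.55 mGal
Free-air anomaly = 978420.45 − 978735.13 + (248.55) = -66.13 mGal
Bouguer slab correction = 0.04193 × 2.68 × 805.4 = 90.50 mGal
Simple Bouguer anomaly = -66.13 − (90.50) = -156.63 mGal
Complete Bouguer anomaly = -156.63 + 4.64 = -151.99 mGal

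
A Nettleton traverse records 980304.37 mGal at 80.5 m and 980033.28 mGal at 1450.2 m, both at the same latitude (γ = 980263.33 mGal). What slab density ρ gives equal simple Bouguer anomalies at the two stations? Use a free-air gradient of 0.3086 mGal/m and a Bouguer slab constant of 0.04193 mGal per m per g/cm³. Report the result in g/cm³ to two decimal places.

Δg_obs = 980033.28 − 980304.37 = -271.09 mGal over Δh = 1450.2 − 80.5 = 1369.7 m
Equal Bouguer anomalies ⇒ Δg_obs + (0.3086 − 0.04193ρ)·Δh = 0
0.3086 − 0.04193ρ = −Δg_obs/Δh = 0.19792
ρ = (0.3086 − 0.19792) / 0.04193 = 2.64 g/cm³

2.64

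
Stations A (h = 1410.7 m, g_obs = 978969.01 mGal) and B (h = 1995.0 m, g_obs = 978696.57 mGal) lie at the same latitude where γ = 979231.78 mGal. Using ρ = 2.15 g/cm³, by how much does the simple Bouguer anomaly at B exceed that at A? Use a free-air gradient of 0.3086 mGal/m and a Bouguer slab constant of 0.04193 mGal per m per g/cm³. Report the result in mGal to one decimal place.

Δg_SB(A) = 978969.01 − 979231.78 + 0.3086×1410.7 − 0.04193×2.15×1410.7 = 45.40 mGal
Δg_SB(B) = 978696.57 − 979231.78 + 0.3086×1995.0 − 0.04193×2.15×1995.0 = -99.40 mGal
Difference = -99.40 − (45.40) = -144.80 mGal

-144.8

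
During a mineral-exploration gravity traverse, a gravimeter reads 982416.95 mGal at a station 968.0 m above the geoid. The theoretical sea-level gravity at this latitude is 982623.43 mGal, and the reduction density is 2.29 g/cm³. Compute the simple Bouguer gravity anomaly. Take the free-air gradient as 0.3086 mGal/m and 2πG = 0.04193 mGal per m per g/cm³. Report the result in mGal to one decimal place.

Free-air correction = 0.3086 × 968.0 = 298.72 mGal
Free-air anomaly = 982416.95 − 982623.43 + (298.72) = 92.24 mGal
Bouguer slab correction = 0.04193 × 2.29 × 968.0 = 92.95 mGal
Simple Bouguer anomaly = 92.24 − (92.95) = -0.71 mGal

-0.7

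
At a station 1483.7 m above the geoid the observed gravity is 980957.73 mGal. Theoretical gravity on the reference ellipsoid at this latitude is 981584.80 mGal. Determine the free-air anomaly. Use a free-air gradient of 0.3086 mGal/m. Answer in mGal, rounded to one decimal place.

-169.2

Free-air correction = 0.3086 × 1483.7 = 457.87 mGal
Free-air anomaly = 980957.73 − 981584.80 + (457.87) = -169.20 mGal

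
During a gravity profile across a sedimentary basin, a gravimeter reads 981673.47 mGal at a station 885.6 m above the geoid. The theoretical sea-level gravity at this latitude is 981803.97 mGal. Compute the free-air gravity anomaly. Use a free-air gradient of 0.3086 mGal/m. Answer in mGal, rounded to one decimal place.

142.8

Free-air correction = 0.3086 × 885.6 = 273.30 mGal
Free-air anomaly = 981673.47 − 981803.97 + (273.30) = 142.80 mGal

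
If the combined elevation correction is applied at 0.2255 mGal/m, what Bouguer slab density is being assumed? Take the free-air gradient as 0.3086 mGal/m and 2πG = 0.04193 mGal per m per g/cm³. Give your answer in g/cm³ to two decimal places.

0.2255 = 0.3086 − 0.04193 × ρ
ρ = (0.3086 − 0.2255) / 0.04193 = 1.98 g/cm³

1.98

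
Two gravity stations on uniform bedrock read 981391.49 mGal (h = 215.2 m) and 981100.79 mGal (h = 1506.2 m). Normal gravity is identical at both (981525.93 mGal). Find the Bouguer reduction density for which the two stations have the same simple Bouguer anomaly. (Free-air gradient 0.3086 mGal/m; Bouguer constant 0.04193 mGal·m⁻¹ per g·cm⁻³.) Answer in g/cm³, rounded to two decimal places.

1.99

Δg_obs = 981100.79 − 981391.49 = -290.70 mGal over Δh = 1506.2 − 215.2 = 1291.0 m
Equal Bouguer anomalies ⇒ Δg_obs + (0.3086 − 0.04193ρ)·Δh = 0
0.3086 − 0.04193ρ = −Δg_obs/Δh = 0.22517
ρ = (0.3086 − 0.22517) / 0.04193 = 1.99 g/cm³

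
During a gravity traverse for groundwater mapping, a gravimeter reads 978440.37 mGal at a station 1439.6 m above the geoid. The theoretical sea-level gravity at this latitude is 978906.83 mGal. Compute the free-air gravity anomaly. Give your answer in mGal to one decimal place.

Free-air correction = 0.3086 × 1439.6 = 444.26 mGal
Free-air anomaly = 978440.37 − 978906.83 + (444.26) = -22.20 mGal

-22.2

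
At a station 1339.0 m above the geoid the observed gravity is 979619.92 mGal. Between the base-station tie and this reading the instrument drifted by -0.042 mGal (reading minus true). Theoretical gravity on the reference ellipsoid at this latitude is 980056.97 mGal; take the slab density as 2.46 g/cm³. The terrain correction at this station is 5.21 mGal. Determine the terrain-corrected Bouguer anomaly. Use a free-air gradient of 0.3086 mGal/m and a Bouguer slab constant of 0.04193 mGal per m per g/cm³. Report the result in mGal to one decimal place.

-156.7

Drift-corrected reading = 979619.92 − (-0.042) = 979619.962 mGal
Free-air correction = 0.3086 × 1339.0 = 413.22 mGal
Free-air anomaly = 979619.962 − 980056.97 + (413.22) = -23.788 mGal
Bouguer slab correction = 0.04193 × 2.46 × 1339.0 = 138.11 mGal
Simple Bouguer anomaly = -23.788 − (138.11) = -161.898 mGal
Complete Bouguer anomaly = -161.898 + 5.21 = -156.688 mGal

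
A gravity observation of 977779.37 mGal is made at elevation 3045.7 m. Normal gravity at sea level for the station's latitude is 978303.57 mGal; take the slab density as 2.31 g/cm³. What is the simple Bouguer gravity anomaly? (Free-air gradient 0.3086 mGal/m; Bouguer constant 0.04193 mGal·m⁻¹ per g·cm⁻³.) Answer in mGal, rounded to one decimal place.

120.7

Free-air correction = 0.3086 × 3045.7 = 939.90 mGal
Free-air anomaly = 977779.37 − 978303.57 + (939.90) = 415.70 mGal
Bouguer slab correction = 0.04193 × 2.31 × 3045.7 = 295.00 mGal
Simple Bouguer anomaly = 415.70 − (295.00) = 120.70 mGal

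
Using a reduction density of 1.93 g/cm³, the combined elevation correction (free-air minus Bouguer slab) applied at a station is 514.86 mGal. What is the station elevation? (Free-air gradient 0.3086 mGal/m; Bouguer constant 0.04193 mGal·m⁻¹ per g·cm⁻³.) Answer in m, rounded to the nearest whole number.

Combined gradient = 0.3086 − 0.04193 × 1.93 = 0.2276751 mGal/m
h = 514.86 / 0.2276751 = 2261.38 m

2261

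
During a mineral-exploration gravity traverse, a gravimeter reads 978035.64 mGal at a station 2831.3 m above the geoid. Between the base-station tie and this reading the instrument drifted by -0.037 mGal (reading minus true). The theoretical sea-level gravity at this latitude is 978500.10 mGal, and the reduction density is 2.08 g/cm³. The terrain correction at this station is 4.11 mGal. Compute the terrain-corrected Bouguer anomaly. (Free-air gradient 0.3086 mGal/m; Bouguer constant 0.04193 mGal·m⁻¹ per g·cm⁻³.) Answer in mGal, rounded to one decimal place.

166.5

Drift-corrected reading = 978035.64 − (-0.037) = 978035.677 mGal
Free-air correction = 0.3086 × 2831.3 = 873.74 mGal
Free-air anomaly = 978035.677 − 978500.10 + (873.74) = 409.317 mGal
Bouguer slab correction = 0.04193 × 2.08 × 2831.3 = 246.93 mGal
Simple Bouguer anomaly = 409.317 − (246.93) = 162.387 mGal
Complete Bouguer anomaly = 162.387 + 4.11 = 166.497 mGal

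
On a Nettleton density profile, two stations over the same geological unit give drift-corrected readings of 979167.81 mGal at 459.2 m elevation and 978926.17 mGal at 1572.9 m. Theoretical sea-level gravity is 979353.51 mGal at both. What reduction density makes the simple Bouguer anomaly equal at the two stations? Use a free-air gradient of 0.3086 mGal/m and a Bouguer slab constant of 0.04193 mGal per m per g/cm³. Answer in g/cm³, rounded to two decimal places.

Δg_obs = 978926.17 − 979167.81 = -241.64 mGal over Δh = 1572.9 − 459.2 = 1113.7 m
Equal Bouguer anomalies ⇒ Δg_obs + (0.3086 − 0.04193ρ)·Δh = 0
0.3086 − 0.04193ρ = −Δg_obs/Δh = 0.21697
ρ = (0.3086 − 0.21697) / 0.04193 = 2.19 g/cm³

2.19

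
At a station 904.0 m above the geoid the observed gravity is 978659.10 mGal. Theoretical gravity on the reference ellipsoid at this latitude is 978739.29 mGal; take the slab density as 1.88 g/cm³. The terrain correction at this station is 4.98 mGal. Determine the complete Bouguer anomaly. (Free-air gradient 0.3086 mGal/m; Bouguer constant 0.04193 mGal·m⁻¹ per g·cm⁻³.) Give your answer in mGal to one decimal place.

Free-air correction = 0.3086 × 904.0 = 278.97 mGal
Free-air anomaly = 978659.10 − 978739.29 + (278.97) = 198.78 mGal
Bouguer slab correction = 0.04193 × 1.88 × 904.0 = 71.26 mGal
Simple Bouguer anomaly = 198.78 − (71.26) = 127.52 mGal
Complete Bouguer anomaly = 127.52 + 4.98 = 132.50 mGal

132.5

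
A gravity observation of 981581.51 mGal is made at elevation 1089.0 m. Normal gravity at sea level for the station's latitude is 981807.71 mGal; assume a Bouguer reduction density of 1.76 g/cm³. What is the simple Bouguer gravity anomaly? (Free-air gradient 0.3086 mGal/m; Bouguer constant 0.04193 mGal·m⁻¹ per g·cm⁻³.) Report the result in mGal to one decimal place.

Free-air correction = 0.3086 × 1089.0 = 336.07 mGal
Free-air anomaly = 981581.51 − 981807.71 + (336.07) = 109.87 mGal
Bouguer slab correction = 0.04193 × 1.76 × 1089.0 = 80.36 mGal
Simple Bouguer anomaly = 109.87 − (80.36) = 29.51 mGal

29.5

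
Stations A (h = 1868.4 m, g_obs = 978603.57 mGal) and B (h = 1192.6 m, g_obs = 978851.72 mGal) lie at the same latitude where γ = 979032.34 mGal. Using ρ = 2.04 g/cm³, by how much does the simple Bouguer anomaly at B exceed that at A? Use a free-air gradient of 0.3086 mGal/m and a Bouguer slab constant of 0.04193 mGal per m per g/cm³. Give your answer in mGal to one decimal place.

97.4

Δg_SB(A) = 978603.57 − 979032.34 + 0.3086×1868.4 − 0.04193×2.04×1868.4 = -12.00 mGal
Δg_SB(B) = 978851.72 − 979032.34 + 0.3086×1192.6 − 0.04193×2.04×1192.6 = 85.40 mGal
Difference = 85.40 − (-12.00) = 97.40 mGal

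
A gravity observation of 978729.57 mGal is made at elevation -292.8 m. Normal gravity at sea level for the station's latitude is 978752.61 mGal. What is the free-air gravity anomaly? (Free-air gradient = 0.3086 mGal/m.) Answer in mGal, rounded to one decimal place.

Free-air correction = 0.3086 × -292.8 = -90.36 mGal
Free-air anomaly = 978729.57 − 978752.61 + (-90.36) = -113.40 mGal

-113.4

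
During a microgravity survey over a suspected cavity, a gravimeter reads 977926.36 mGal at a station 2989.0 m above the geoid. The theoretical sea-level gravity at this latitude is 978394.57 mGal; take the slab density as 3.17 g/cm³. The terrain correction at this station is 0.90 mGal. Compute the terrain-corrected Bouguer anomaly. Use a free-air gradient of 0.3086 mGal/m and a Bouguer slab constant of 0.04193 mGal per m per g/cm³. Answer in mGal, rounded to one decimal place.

57.8

Free-air correction = 0.3086 × 2989.0 = 922.41 mGal
Free-air anomaly = 977926.36 − 978394.57 + (922.41) = 454.20 mGal
Bouguer slab correction = 0.04193 × 3.17 × 2989.0 = 397.29 mGal
Simple Bouguer anomaly = 454.20 − (397.29) = 56.91 mGal
Complete Bouguer anomaly = 56.91 + 0.90 = 57.81 mGal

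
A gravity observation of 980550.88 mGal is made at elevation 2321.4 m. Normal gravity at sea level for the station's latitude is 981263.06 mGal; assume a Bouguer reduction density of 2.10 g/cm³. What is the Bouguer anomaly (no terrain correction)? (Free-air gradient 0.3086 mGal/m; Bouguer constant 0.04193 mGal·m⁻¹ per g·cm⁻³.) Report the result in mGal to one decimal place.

-200.2

Free-air correction = 0.3086 × 2321.4 = 716.38 mGal
Free-air anomaly = 980550.88 − 981263.06 + (716.38) = 4.20 mGal
Bouguer slab correction = 0.04193 × 2.10 × 2321.4 = 204.41 mGal
Simple Bouguer anomaly = 4.20 − (204.41) = -200.21 mGal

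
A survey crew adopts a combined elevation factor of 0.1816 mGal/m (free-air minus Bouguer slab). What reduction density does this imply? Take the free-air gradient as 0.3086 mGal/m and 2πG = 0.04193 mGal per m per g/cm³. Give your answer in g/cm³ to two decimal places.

0.1816 = 0.3086 − 0.04193 × ρ
ρ = (0.3086 − 0.1816) / 0.04193 = 3.03 g/cm³

3.03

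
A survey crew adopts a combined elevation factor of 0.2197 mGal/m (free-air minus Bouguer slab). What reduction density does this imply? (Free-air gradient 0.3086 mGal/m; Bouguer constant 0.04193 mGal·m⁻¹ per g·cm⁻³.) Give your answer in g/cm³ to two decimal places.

0.2197 = 0.3086 − 0.04193 × ρ
ρ = (0.3086 − 0.2197) / 0.04193 = 2.12 g/cm³

2.12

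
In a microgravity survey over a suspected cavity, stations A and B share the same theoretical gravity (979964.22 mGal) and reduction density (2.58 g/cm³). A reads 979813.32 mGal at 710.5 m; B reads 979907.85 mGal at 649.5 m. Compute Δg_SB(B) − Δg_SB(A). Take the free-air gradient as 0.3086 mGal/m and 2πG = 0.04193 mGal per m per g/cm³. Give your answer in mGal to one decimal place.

Δg_SB(A) = 979813.32 − 979964.22 + 0.3086×710.5 − 0.04193×2.58×710.5 = -8.50 mGal
Δg_SB(B) = 979907.85 − 979964.22 + 0.3086×649.5 − 0.04193×2.58×649.5 = 73.80 mGal
Difference = 73.80 − (-8.50) = 82.30 mGal

82.3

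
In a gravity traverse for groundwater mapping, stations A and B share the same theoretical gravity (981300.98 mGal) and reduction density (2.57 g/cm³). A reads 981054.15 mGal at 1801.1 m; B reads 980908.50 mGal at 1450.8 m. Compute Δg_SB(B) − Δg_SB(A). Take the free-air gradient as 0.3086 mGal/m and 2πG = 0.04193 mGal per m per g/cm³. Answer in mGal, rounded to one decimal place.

-216.0

Δg_SB(A) = 981054.15 − 981300.98 + 0.3086×1801.1 − 0.04193×2.57×1801.1 = 114.90 mGal
Δg_SB(B) = 980908.50 − 981300.98 + 0.3086×1450.8 − 0.04193×2.57×1450.8 = -101.10 mGal
Difference = -101.10 − (114.90) = -216.00 mGal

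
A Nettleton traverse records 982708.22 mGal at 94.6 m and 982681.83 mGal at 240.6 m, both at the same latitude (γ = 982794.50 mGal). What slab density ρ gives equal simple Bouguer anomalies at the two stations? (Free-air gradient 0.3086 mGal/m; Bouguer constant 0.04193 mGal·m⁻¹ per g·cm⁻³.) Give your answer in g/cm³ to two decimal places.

3.05

Δg_obs = 982681.83 − 982708.22 = -26.39 mGal over Δh = 240.6 − 94.6 = 146.0 m
Equal Bouguer anomalies ⇒ Δg_obs + (0.3086 − 0.04193ρ)·Δh = 0
0.3086 − 0.04193ρ = −Δg_obs/Δh = 0.18075
ρ = (0.3086 − 0.18075) / 0.04193 = 3.05 g/cm³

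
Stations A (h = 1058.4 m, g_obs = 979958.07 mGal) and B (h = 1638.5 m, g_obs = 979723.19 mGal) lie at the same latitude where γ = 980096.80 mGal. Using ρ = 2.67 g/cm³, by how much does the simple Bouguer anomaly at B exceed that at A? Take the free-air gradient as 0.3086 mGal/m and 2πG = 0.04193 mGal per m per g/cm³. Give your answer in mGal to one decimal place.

Δg_SB(A) = 979958.07 − 980096.80 + 0.3086×1058.4 − 0.04193×2.67×1058.4 = 69.40 mGal
Δg_SB(B) = 979723.19 − 980096.80 + 0.3086×1638.5 − 0.04193×2.67×1638.5 = -51.40 mGal
Difference = -51.40 − (69.40) = -120.80 mGal

-120.8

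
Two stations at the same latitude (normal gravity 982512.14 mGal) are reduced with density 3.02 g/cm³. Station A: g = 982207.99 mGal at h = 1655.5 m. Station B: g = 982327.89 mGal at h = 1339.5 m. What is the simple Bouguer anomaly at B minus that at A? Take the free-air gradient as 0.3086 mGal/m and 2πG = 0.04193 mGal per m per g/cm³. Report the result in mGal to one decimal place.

62.4

Δg_SB(A) = 982207.99 − 982512.14 + 0.3086×1655.5 − 0.04193×3.02×1655.5 = -2.90 mGal
Δg_SB(B) = 982327.89 − 982512.14 + 0.3086×1339.5 − 0.04193×3.02×1339.5 = 59.50 mGal
Difference = 59.50 − (-2.90) = 62.40 mGal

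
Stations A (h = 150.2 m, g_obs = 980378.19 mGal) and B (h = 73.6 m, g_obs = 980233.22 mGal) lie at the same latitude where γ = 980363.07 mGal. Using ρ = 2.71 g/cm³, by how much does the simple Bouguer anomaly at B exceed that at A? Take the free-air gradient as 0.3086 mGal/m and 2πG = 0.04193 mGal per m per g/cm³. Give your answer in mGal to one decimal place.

Δg_SB(A) = 980378.19 − 980363.07 + 0.3086×150.2 − 0.04193×2.71×150.2 = 44.40 mGal
Δg_SB(B) = 980233.22 − 980363.07 + 0.3086×73.6 − 0.04193×2.71×73.6 = -115.50 mGal
Difference = -115.50 − (44.40) = -159.90 mGal

-159.9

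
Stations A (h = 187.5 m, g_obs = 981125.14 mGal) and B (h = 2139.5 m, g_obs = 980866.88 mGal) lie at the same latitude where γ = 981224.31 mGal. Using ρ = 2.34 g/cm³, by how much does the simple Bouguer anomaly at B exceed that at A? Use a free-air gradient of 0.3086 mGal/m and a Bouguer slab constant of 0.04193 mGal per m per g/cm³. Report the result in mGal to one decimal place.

152.6

Δg_SB(A) = 981125.14 − 981224.31 + 0.3086×187.5 − 0.04193×2.34×187.5 = -59.70 mGal
Δg_SB(B) = 980866.88 − 981224.31 + 0.3086×2139.5 − 0.04193×2.34×2139.5 = 92.90 mGal
Difference = 92.90 − (-59.70) = 152.60 mGal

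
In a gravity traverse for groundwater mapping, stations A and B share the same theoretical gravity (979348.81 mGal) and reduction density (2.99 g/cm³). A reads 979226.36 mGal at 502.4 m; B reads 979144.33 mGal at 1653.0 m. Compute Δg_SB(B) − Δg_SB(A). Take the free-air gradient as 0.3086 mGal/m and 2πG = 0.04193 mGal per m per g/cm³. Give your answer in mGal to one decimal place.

128.8

Δg_SB(A) = 979226.36 − 979348.81 + 0.3086×502.4 − 0.04193×2.99×502.4 = -30.40 mGal
Δg_SB(B) = 979144.33 − 979348.81 + 0.3086×1653.0 − 0.04193×2.99×1653.0 = 98.40 mGal
Difference = 98.40 − (-30.40) = 128.80 mGal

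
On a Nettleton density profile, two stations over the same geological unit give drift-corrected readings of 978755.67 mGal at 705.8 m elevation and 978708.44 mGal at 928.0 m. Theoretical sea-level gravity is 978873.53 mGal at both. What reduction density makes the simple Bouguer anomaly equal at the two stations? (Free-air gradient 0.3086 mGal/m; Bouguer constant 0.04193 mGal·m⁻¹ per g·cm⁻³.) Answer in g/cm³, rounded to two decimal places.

Δg_obs = 978708.44 − 978755.67 = -47.23 mGal over Δh = 928.0 − 705.8 = 222.2 m
Equal Bouguer anomalies ⇒ Δg_obs + (0.3086 − 0.04193ρ)·Δh = 0
0.3086 − 0.04193ρ = −Δg_obs/Δh = 0.21256
ρ = (0.3086 − 0.21256) / 0.04193 = 2.29 g/cm³

2.29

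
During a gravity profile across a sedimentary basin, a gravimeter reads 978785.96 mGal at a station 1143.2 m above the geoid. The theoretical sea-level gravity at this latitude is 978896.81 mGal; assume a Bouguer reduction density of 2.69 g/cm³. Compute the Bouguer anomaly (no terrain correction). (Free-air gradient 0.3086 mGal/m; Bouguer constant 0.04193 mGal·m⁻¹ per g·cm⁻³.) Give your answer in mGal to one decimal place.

Free-air correction = 0.3086 × 1143.2 = 352.79 mGal
Free-air anomaly = 978785.96 − 978896.81 + (352.79) = 241.94 mGal
Bouguer slab correction = 0.04193 × 2.69 × 1143.2 = 128.94 mGal
Simple Bouguer anomaly = 241.94 − (128.94) = 113.00 mGal

113.0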